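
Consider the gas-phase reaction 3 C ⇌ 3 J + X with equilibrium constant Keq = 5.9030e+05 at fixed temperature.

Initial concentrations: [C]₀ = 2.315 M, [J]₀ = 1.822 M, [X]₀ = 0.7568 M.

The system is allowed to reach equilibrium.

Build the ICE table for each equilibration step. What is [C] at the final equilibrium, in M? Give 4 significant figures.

Q₀ = 0.369 vs Keq = 5.9030e+05 ⇒ Q<K, forward
Step 1:
                    C           J           X
  I             2.315       1.822      0.7568
  C            -2.259       2.259      0.7531
  E           0.05581       4.081        1.51
  solve Keq expr → x = 0.7531; check Q = 5.9030e+05

[C]_eq = 0.05581 M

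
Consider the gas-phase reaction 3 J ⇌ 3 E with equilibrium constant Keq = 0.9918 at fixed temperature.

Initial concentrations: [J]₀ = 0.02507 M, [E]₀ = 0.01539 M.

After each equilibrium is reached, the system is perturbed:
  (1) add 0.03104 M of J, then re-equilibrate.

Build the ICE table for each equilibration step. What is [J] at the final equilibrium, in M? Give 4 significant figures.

[J]_eq = 0.0358 M

Q₀ = 0.2313 vs Keq = 0.9918 ⇒ Q<K, forward
Step 1:
                    J           E
  Initial     0.02507     0.01539
  Change    -0.004812    0.004812
  Equil       0.02026      0.0202
  solve Keq expr → x = 0.001604; check Q = 0.9918
Then add 0.03104 M of J.
Step 2:
                    J           E
  Initial      0.0513      0.0202
  Change      -0.0155      0.0155
  Equil        0.0358      0.0357
  solve Keq expr → x = 0.005166; check Q = 0.9918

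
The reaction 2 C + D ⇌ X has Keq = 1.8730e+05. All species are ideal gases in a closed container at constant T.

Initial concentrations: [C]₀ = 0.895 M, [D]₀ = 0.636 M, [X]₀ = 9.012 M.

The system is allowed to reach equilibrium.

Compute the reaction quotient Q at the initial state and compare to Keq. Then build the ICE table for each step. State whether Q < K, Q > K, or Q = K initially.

Q₀ = 17.69 vs Keq = 1.8730e+05 ⇒ Q<K, forward
Step 1:
                  C         D         X
  init        0.895     0.636     9.012
  Δ          -0.879   -0.4395    0.4395
  eq        0.01602    0.1965     9.451
  solve Keq expr → x = 0.4395; check Q = 1.8730e+05

Q₀ = 17.69; Q < K (proceeds forward)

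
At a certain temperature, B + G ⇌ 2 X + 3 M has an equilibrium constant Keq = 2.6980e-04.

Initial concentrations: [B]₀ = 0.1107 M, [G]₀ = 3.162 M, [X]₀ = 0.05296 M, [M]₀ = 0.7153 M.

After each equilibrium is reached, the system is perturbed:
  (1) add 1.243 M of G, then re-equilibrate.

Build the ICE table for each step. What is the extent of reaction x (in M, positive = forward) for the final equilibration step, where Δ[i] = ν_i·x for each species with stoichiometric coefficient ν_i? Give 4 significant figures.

Q₀ = 0.002933 vs Keq = 2.6980e-04 ⇒ Q>K, reverse
Step 1:
                    B           G           X           M
  init         0.1107       3.162     0.05296      0.7153
  Δ           0.01683     0.01683    -0.03367     -0.0505
  eq           0.1275       3.179     0.01929      0.6648
  solve Keq expr → x = -0.01683; check Q = 2.6980e-04
Then add 1.243 M of G.
Step 2:
                    B           G           X           M
  init         0.1275       4.422     0.01929      0.6648
  Δ         -0.001543   -0.001543    0.003086    0.004628
  eq            0.126        4.42     0.02238      0.6694
  solve Keq expr → x = 0.001543; check Q = 2.6980e-04

x = 0.001543 M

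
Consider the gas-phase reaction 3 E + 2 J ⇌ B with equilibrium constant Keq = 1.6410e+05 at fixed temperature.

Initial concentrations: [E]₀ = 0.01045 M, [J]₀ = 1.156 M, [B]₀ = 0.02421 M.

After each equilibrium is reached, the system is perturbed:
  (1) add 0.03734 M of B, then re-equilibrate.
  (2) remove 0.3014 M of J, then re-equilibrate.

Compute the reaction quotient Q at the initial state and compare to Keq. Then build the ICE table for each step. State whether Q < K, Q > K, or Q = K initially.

Q₀ = 1.5876e+04; Q < K (proceeds forward)

Q₀ = 1.5876e+04 vs Keq = 1.6410e+05 ⇒ Q<K, forward
Step 1:
                    E           J           B
  Initial     0.01045       1.156     0.02421
  Change    -0.005524   -0.003682    0.001841
  Equil      0.004926       1.152     0.02605
  solve Keq expr → x = 0.001841; check Q = 1.6410e+05
Then add 0.03734 M of B.
Step 2:
                    E           J           B
  Initial    0.004926       1.152     0.06339
  Change     0.001676    0.001117 -5.5866e-04
  Equil      0.006602       1.153     0.06283
  solve Keq expr → x = -5.5866e-04; check Q = 1.6410e+05
Then remove 0.3014 M of J.
Step 3:
                    E           J           B
  Initial    0.006602       0.852     0.06283
  Change      0.00145  9.6691e-04 -4.8345e-04
  Equil      0.008053       0.853     0.06235
  solve Keq expr → x = -4.8345e-04; check Q = 1.6410e+05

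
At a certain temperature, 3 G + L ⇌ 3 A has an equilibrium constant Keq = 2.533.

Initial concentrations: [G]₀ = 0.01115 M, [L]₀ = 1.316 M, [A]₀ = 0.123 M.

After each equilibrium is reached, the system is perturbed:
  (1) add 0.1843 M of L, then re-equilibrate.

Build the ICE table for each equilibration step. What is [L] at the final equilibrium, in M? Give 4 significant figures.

[L]_eq = 1.514 M

Q₀ = 1020 vs Keq = 2.533 ⇒ Q>K, reverse
Step 1:
                   G          L          A
  I          0.01115      1.316      0.123
  C          0.04253    0.01418   -0.04253
  E          0.05368       1.33    0.08047
  solve Keq expr → x = -0.01418; check Q = 2.533
Then add 0.1843 M of L.
Step 2:
                   G          L          A
  I          0.05368      1.514    0.08047
  C        -0.001383 -4.6109e-04   0.001383
  E          0.05229      1.514    0.08186
  solve Keq expr → x = 4.6109e-04; check Q = 2.533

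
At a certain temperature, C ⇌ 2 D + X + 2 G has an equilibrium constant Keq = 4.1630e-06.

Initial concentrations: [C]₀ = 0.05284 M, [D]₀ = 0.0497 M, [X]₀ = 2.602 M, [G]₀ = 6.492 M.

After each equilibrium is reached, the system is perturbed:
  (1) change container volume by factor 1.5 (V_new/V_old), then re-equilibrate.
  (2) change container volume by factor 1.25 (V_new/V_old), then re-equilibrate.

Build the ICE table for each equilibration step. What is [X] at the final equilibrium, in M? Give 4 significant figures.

[X]_eq = 1.375 M

Q₀ = 5.126 vs Keq = 4.1630e-06 ⇒ Q>K, reverse
Step 1:
                    C           D           X           G
  init        0.05284      0.0497       2.602       6.492
  Δ           0.02482    -0.04965    -0.02482    -0.04965
  eq          0.07766  5.4978e-05       2.577       6.442
  solve Keq expr → x = -0.02482; check Q = 4.1630e-06
Then change container volume by factor 1.5 (V_new/V_old).
Step 2:
                    C           D           X           G
  init        0.05178  3.6652e-05       1.718       4.295
  Δ       -2.2898e-05  4.5796e-05  2.2898e-05  4.5796e-05
  eq          0.05175  8.2448e-05       1.718       4.295
  solve Keq expr → x = 2.2898e-05; check Q = 4.1630e-06
Then change container volume by factor 1.25 (V_new/V_old).
Step 3:
                    C           D           X           G
  init         0.0414  6.5958e-05       1.375       3.436
  Δ       -1.8538e-05  3.7077e-05  1.8538e-05  3.7077e-05
  eq          0.04138  1.0304e-04       1.375       3.436
  solve Keq expr → x = 1.8538e-05; check Q = 4.1630e-06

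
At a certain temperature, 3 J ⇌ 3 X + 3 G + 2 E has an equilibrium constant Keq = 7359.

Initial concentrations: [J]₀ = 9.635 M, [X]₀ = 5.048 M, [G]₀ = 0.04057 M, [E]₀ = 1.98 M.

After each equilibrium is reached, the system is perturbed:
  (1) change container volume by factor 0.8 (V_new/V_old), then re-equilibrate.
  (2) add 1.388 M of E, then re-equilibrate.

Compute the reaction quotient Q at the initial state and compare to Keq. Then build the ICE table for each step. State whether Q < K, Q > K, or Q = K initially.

Q₀ = 3.7649e-05 vs Keq = 7359 ⇒ Q<K, forward
Step 1:
                   J          X          G          E
  Initial      9.635      5.048    0.04057       1.98
  Change      -4.118      4.118      4.118      2.745
  Equil        5.517      9.166      4.158      4.725
  solve Keq expr → x = 1.373; check Q = 7359
Then change container volume by factor 0.8 (V_new/V_old).
Step 2:
                   J          X          G          E
  Initial      6.897      11.46      5.198      5.906
  Change      0.7239    -0.7239    -0.7239    -0.4826
  Equil        7.621      10.73      4.474      5.424
  solve Keq expr → x = -0.2413; check Q = 7359
Then add 1.388 M of E.
Step 3:
                   J          X          G          E
  Initial      7.621      10.73      4.474      6.812
  Change      0.2918    -0.2918    -0.2918    -0.1945
  Equil        7.912      10.44      4.182      6.617
  solve Keq expr → x = -0.09727; check Q = 7359

Q₀ = 3.7649e-05; Q < K (proceeds forward)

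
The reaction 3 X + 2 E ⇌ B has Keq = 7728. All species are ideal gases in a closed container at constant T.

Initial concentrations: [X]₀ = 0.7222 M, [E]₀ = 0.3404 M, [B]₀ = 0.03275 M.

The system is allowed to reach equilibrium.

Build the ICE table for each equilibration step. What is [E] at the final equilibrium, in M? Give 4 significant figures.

Q₀ = 0.7503 vs Keq = 7728 ⇒ Q<K, forward
Step 1:
                   X          E          B
  init        0.7222     0.3404    0.03275
  Δ          -0.4569    -0.3046     0.1523
  eq          0.2653    0.03581      0.185
  solve Keq expr → x = 0.1523; check Q = 7728

[E]_eq = 0.03581 M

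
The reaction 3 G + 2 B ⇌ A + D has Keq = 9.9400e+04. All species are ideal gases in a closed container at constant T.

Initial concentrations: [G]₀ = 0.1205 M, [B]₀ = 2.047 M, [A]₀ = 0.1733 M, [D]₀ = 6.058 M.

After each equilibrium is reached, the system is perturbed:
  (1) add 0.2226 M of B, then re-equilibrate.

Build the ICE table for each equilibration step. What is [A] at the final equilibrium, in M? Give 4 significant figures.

[A]_eq = 0.2089 M

Q₀ = 143.2 vs Keq = 9.9400e+04 ⇒ Q<K, forward
Step 1:
                    G           B           A           D
  Initial      0.1205       2.047      0.1733       6.058
  Change      -0.1057    -0.07044     0.03522     0.03522
  Equil       0.01485       1.977      0.2085       6.093
  solve Keq expr → x = 0.03522; check Q = 9.9400e+04
Then add 0.2226 M of B.
Step 2:
                    G           B           A           D
  Initial     0.01485       2.199      0.2085       6.093
  Change    -0.001009 -6.7265e-04  3.3633e-04  3.3633e-04
  Equil       0.01384       2.198      0.2089       6.094
  solve Keq expr → x = 3.3633e-04; check Q = 9.9400e+04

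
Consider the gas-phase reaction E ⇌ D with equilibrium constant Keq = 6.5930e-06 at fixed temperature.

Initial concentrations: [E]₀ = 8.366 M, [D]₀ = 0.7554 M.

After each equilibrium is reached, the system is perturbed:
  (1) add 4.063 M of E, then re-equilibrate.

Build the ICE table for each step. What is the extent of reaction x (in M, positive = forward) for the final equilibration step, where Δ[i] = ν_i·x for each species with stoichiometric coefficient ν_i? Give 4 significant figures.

x = 2.6787e-05 M

Q₀ = 0.09029 vs Keq = 6.5930e-06 ⇒ Q>K, reverse
Step 1:
                    E           D
  I             8.366      0.7554
  C            0.7553     -0.7553
  E             9.121  6.0137e-05
  solve Keq expr → x = -0.7553; check Q = 6.5930e-06
Then add 4.063 M of E.
Step 2:
                    E           D
  I             13.18  6.0137e-05
  C       -2.6787e-05  2.6787e-05
  E             13.18  8.6924e-05
  solve Keq expr → x = 2.6787e-05; check Q = 6.5930e-06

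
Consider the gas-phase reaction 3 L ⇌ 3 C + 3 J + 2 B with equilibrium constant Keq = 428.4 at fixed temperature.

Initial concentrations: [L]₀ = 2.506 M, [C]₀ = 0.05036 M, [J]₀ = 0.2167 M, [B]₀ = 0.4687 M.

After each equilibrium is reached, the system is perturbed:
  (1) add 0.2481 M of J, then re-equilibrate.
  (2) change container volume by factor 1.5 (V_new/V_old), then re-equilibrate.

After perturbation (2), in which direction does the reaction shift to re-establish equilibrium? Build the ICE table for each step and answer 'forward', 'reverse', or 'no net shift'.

Direction: forward

Q₀ = 1.8142e-08 vs Keq = 428.4 ⇒ Q<K, forward
Step 1:
                   L          C          J          B
  Initial      2.506    0.05036     0.2167     0.4687
  Change      -1.805      1.805      1.805      1.203
  Equil        0.701      1.855      2.022      1.672
  solve Keq expr → x = 0.6017; check Q = 428.4
Then add 0.2481 M of J.
Step 2:
                   L          C          J          B
  Initial      0.701      1.855       2.27      1.672
  Change     0.04381   -0.04381   -0.04381   -0.02921
  Equil       0.7448      1.812      2.226      1.643
  solve Keq expr → x = -0.0146; check Q = 428.4
Then change container volume by factor 1.5 (V_new/V_old).
Step 3:
                   L          C          J          B
  Initial     0.4965      1.208      1.484      1.095
  Change     -0.1596     0.1596     0.1596     0.1064
  Equil       0.3369      1.367      1.644      1.202
  solve Keq expr → x = 0.05319; check Q = 428.4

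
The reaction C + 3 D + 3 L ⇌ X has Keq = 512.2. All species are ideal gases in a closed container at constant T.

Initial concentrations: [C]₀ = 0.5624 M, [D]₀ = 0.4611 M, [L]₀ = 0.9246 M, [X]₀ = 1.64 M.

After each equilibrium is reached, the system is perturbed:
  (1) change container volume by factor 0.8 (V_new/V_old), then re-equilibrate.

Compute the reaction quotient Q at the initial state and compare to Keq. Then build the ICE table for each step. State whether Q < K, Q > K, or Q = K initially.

Q₀ = 37.63; Q < K (proceeds forward)

Q₀ = 37.63 vs Keq = 512.2 ⇒ Q<K, forward
Step 1:
                    C           D           L           X
  init         0.5624      0.4611      0.9246        1.64
  Δ          -0.06682     -0.2005     -0.2005     0.06682
  eq           0.4956      0.2606      0.7241       1.707
  solve Keq expr → x = 0.06682; check Q = 512.2
Then change container volume by factor 0.8 (V_new/V_old).
Step 2:
                    C           D           L           X
  init         0.6195      0.3258      0.9052       2.134
  Δ          -0.02983    -0.08949    -0.08949     0.02983
  eq           0.5896      0.2363      0.8157       2.163
  solve Keq expr → x = 0.02983; check Q = 512.2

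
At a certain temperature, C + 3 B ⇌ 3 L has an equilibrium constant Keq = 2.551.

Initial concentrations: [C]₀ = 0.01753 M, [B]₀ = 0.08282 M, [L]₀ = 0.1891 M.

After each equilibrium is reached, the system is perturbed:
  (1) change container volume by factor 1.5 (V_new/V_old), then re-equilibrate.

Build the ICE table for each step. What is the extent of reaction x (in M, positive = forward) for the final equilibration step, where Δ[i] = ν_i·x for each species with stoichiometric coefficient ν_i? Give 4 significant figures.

x = -0.00158 M

Q₀ = 679 vs Keq = 2.551 ⇒ Q>K, reverse
Step 1:
                  C         B         L
  Initial   0.01753   0.08282    0.1891
  Change    0.03266   0.09798  -0.09798
  Equil     0.05019    0.1808   0.09112
  solve Keq expr → x = -0.03266; check Q = 2.551
Then change container volume by factor 1.5 (V_new/V_old).
Step 2:
                  C         B         L
  Initial   0.03346    0.1205   0.06075
  Change    0.00158  0.004739 -0.004739
  Equil     0.03504    0.1253   0.05601
  solve Keq expr → x = -0.00158; check Q = 2.551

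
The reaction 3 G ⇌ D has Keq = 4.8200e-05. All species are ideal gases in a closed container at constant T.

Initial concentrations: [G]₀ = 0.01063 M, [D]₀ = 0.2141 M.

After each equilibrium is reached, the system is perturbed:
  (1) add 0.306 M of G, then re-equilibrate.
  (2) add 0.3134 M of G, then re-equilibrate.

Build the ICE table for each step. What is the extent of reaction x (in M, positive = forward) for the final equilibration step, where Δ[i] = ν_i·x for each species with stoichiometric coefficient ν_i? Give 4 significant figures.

x = 5.6722e-05 M

Q₀ = 1.7824e+05 vs Keq = 4.8200e-05 ⇒ Q>K, reverse
Step 1:
                   G          D
  init       0.01063     0.2141
  Δ           0.6423    -0.2141
  eq          0.6529 1.3414e-05
  solve Keq expr → x = -0.2141; check Q = 4.8200e-05
Then add 0.306 M of G.
Step 2:
                   G          D
  init        0.9589 1.3414e-05
  Δ       -8.7212e-05 2.9071e-05
  eq          0.9588 4.2485e-05
  solve Keq expr → x = 2.9071e-05; check Q = 4.8200e-05
Then add 0.3134 M of G.
Step 3:
                   G          D
  init         1.272 4.2485e-05
  Δ       -1.7017e-04 5.6722e-05
  eq           1.272 9.9207e-05
  solve Keq expr → x = 5.6722e-05; check Q = 4.8200e-05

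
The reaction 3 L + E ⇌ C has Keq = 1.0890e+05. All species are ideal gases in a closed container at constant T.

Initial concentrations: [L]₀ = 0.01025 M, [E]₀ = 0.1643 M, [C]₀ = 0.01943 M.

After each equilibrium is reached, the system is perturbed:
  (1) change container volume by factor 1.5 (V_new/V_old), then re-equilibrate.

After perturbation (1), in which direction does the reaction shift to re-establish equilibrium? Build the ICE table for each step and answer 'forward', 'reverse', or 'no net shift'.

Q₀ = 1.0982e+05 vs Keq = 1.0890e+05 ⇒ Q>K, reverse
Step 1:
                    L           E           C
  Initial     0.01025      0.1643     0.01943
  Change   2.6876e-05  8.9588e-06 -8.9588e-06
  Equil       0.01028      0.1643     0.01942
  solve Keq expr → x = -8.9588e-06; check Q = 1.0890e+05
Then change container volume by factor 1.5 (V_new/V_old).
Step 2:
                    L           E           C
  Initial    0.006851      0.1095     0.01295
  Change     0.003112    0.001037   -0.001037
  Equil      0.009963      0.1106     0.01191
  solve Keq expr → x = -0.001037; check Q = 1.0890e+05

Direction: reverse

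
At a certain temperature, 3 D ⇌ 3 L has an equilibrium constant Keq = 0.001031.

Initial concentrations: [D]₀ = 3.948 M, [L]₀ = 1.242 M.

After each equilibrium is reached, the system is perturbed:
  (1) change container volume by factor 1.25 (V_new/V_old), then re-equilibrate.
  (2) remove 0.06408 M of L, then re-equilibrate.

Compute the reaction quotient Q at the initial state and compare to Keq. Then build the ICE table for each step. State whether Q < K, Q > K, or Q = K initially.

Q₀ = 0.03113; Q > K (proceeds reverse)

Q₀ = 0.03113 vs Keq = 0.001031 ⇒ Q>K, reverse
Step 1:
                   D          L
  Initial      3.948      1.242
  Change      0.7658    -0.7658
  Equil        4.714     0.4762
  solve Keq expr → x = -0.2553; check Q = 0.001031
Then change container volume by factor 1.25 (V_new/V_old).
Step 2:
                   D          L
  Initial      3.771      0.381
  Change           0          0
  Equil        3.771      0.381
  solve Keq expr → x = 0; check Q = 0.001031
Then remove 0.06408 M of L.
Step 3:
                   D          L
  Initial      3.771     0.3169
  Change     -0.0582     0.0582
  Equil        3.713     0.3751
  solve Keq expr → x = 0.0194; check Q = 0.001031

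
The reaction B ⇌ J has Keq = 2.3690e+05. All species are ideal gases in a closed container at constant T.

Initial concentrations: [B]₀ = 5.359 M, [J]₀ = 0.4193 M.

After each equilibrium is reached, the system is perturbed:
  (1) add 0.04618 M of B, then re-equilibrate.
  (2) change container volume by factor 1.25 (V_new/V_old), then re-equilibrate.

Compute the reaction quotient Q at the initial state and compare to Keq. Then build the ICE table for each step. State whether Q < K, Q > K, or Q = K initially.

Q₀ = 0.07824; Q < K (proceeds forward)

Q₀ = 0.07824 vs Keq = 2.3690e+05 ⇒ Q<K, forward
Step 1:
                  B         J
  Initial     5.359    0.4193
  Change     -5.359     5.359
  Equil   2.4391e-05     5.778
  solve Keq expr → x = 5.359; check Q = 2.3690e+05
Then add 0.04618 M of B.
Step 2:
                  B         J
  Initial    0.0462     5.778
  Change   -0.04618   0.04618
  Equil   2.4586e-05     5.824
  solve Keq expr → x = 0.04618; check Q = 2.3690e+05
Then change container volume by factor 1.25 (V_new/V_old).
Step 3:
                  B         J
  Initial 1.9669e-05      4.66
  Change          0         0
  Equil   1.9669e-05      4.66
  solve Keq expr → x = 0; check Q = 2.3690e+05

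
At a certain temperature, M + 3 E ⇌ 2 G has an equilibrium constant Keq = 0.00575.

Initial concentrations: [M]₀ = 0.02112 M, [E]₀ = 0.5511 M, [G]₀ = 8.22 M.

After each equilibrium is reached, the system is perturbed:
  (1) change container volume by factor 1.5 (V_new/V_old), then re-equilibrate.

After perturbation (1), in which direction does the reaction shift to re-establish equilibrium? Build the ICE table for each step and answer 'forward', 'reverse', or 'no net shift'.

Q₀ = 1.9114e+04 vs Keq = 0.00575 ⇒ Q>K, reverse
Step 1:
                  M         E         G
  I         0.02112    0.5511      8.22
  C           2.614     7.841    -5.227
  E           2.635     8.392     2.993
  solve Keq expr → x = -2.614; check Q = 0.00575
Then change container volume by factor 1.5 (V_new/V_old).
Step 2:
                  M         E         G
  I           1.757     5.595     1.995
  C          0.1888    0.5663   -0.3776
  E           1.945     6.161     1.617
  solve Keq expr → x = -0.1888; check Q = 0.00575

Direction: reverse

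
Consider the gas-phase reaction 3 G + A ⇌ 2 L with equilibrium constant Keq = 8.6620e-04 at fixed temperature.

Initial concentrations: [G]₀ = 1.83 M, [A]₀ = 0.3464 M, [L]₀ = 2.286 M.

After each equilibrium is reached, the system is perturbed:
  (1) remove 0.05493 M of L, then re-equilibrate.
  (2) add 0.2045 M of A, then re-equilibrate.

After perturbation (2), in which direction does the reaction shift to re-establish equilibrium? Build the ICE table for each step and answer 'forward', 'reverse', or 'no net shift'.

Direction: forward

Q₀ = 2.462 vs Keq = 8.6620e-04 ⇒ Q>K, reverse
Step 1:
                  G         A         L
  I            1.83    0.3464     2.286
  C           2.907     0.969    -1.938
  E           4.737     1.315     0.348
  solve Keq expr → x = -0.969; check Q = 8.6620e-04
Then remove 0.05493 M of L.
Step 2:
                  G         A         L
  I           4.737     1.315    0.2931
  C          -0.067  -0.02233   0.04467
  E            4.67     1.293    0.3377
  solve Keq expr → x = 0.02233; check Q = 8.6620e-04
Then add 0.2045 M of A.
Step 3:
                  G         A         L
  I            4.67     1.498    0.3377
  C        -0.03125  -0.01042   0.02083
  E           4.639     1.487    0.3586
  solve Keq expr → x = 0.01042; check Q = 8.6620e-04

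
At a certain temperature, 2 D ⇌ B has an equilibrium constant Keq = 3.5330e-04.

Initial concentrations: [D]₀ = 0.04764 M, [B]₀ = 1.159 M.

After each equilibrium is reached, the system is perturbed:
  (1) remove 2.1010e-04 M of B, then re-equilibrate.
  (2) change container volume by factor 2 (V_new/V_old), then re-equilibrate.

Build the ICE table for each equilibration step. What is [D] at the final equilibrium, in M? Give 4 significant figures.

[D]_eq = 1.182 M

Q₀ = 510.7 vs Keq = 3.5330e-04 ⇒ Q>K, reverse
Step 1:
                  D         B
  Initial   0.04764     1.159
  Change      2.314    -1.157
  Equil       2.362  0.001971
  solve Keq expr → x = -1.157; check Q = 3.5330e-04
Then remove 2.1010e-04 M of B.
Step 2:
                  D         B
  Initial     2.362   0.00176
  Change  -4.1880e-04 2.0940e-04
  Equil       2.361   0.00197
  solve Keq expr → x = 2.0940e-04; check Q = 3.5330e-04
Then change container volume by factor 2 (V_new/V_old).
Step 3:
                  D         B
  Initial     1.181 9.8494e-04
  Change  9.8330e-04 -4.9165e-04
  Equil       1.182 4.9329e-04
  solve Keq expr → x = -4.9165e-04; check Q = 3.5330e-04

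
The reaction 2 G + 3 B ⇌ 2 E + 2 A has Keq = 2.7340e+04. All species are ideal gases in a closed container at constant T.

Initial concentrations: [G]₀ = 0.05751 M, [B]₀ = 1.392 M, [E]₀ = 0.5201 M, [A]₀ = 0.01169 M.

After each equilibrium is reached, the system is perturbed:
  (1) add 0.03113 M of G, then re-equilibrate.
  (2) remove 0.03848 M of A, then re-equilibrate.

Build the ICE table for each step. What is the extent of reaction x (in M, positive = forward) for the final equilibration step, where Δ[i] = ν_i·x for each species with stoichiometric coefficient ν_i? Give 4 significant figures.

x = 4.9937e-05 M

Q₀ = 0.004144 vs Keq = 2.7340e+04 ⇒ Q<K, forward
Step 1:
                   G          B          E          A
  I          0.05751      1.392     0.5201    0.01169
  C         -0.05735   -0.08602    0.05735    0.05735
  E       1.6155e-04      1.306     0.5774    0.06904
  solve Keq expr → x = 0.02867; check Q = 2.7340e+04
Then add 0.03113 M of G.
Step 2:
                   G          B          E          A
  I          0.03129      1.306     0.5774    0.06904
  C         -0.03103   -0.04655    0.03103    0.03103
  E       2.6055e-04      1.259     0.6085     0.1001
  solve Keq expr → x = 0.01552; check Q = 2.7340e+04
Then remove 0.03848 M of A.
Step 3:
                   G          B          E          A
  I       2.6055e-04      1.259     0.6085    0.06159
  C       -9.9874e-05 -1.4981e-04 9.9874e-05 9.9874e-05
  E       1.6067e-04      1.259     0.6086    0.06169
  solve Keq expr → x = 4.9937e-05; check Q = 2.7340e+04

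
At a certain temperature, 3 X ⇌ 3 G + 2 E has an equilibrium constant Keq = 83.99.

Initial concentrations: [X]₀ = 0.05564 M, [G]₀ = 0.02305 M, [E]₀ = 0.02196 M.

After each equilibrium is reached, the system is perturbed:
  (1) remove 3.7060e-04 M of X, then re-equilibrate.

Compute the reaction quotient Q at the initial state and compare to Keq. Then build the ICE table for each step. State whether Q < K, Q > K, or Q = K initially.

Q₀ = 3.4286e-05 vs Keq = 83.99 ⇒ Q<K, forward
Step 1:
                    X           G           E
  I           0.05564     0.02305     0.02196
  C          -0.05306     0.05306     0.03537
  E          0.002584     0.07611     0.05733
  solve Keq expr → x = 0.01769; check Q = 83.99
Then remove 3.7060e-04 M of X.
Step 2:
                    X           G           E
  I          0.002213     0.07611     0.05733
  C        3.5165e-04 -3.5165e-04 -2.3443e-04
  E          0.002565     0.07575      0.0571
  solve Keq expr → x = -1.1722e-04; check Q = 83.99

Q₀ = 3.4286e-05; Q < K (proceeds forward)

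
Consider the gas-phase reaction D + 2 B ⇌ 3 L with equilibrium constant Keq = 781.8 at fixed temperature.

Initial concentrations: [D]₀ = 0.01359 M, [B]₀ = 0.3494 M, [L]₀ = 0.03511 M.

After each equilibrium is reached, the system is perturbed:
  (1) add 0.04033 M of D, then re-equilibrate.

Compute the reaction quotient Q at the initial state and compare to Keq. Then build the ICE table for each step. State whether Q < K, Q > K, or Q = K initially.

Q₀ = 0.02609 vs Keq = 781.8 ⇒ Q<K, forward
Step 1:
                  D         B         L
  Initial   0.01359    0.3494   0.03511
  Change   -0.01358  -0.02717   0.04075
  Equil   5.3787e-06    0.3222   0.07586
  solve Keq expr → x = 0.01358; check Q = 781.8
Then add 0.04033 M of D.
Step 2:
                  D         B         L
  Initial   0.04034    0.3222   0.07586
  Change   -0.04017  -0.08034    0.1205
  Equil   1.6554e-04    0.2419    0.1964
  solve Keq expr → x = 0.04017; check Q = 781.8

Q₀ = 0.02609; Q < K (proceeds forward)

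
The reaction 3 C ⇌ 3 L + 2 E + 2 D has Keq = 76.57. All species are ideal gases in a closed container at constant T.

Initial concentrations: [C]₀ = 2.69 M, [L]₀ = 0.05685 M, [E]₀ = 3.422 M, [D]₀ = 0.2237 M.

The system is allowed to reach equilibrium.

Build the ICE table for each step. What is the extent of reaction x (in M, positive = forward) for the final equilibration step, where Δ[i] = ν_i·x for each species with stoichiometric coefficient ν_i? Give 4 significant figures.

x = 0.5088 M

Q₀ = 5.5313e-06 vs Keq = 76.57 ⇒ Q<K, forward
Step 1:
                  C         L         E         D
  I            2.69   0.05685     3.422    0.2237
  C          -1.527     1.527     1.018     1.018
  E           1.163     1.583      4.44     1.241
  solve Keq expr → x = 0.5088; check Q = 76.57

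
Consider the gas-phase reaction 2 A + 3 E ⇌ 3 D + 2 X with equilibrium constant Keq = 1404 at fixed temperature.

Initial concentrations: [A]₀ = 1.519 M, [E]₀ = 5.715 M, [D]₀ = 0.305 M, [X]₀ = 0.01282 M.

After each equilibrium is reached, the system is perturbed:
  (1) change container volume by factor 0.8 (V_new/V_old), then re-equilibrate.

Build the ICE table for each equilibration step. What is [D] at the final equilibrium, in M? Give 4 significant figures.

[D]_eq = 3.182 M

Q₀ = 1.0827e-08 vs Keq = 1404 ⇒ Q<K, forward
Step 1:
                   A          E          D          X
  init         1.519      5.715      0.305    0.01282
  Δ           -1.494     -2.241      2.241      1.494
  eq         0.02522      3.474      2.546      1.507
  solve Keq expr → x = 0.7469; check Q = 1404
Then change container volume by factor 0.8 (V_new/V_old).
Step 2:
                   A          E          D          X
  init       0.03152      4.343      3.182      1.883
  Δ                0          0          0          0
  eq         0.03152      4.343      3.182      1.883
  solve Keq expr → x = 0; check Q = 1404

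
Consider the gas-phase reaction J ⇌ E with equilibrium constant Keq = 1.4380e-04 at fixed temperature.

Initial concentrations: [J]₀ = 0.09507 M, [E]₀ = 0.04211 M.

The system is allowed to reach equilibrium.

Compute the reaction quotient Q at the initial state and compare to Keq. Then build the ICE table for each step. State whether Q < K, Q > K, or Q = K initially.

Q₀ = 0.4429 vs Keq = 1.4380e-04 ⇒ Q>K, reverse
Step 1:
                  J         E
  init      0.09507   0.04211
  Δ         0.04209  -0.04209
  eq         0.1372 1.9724e-05
  solve Keq expr → x = -0.04209; check Q = 1.4380e-04

Q₀ = 0.4429; Q > K (proceeds reverse)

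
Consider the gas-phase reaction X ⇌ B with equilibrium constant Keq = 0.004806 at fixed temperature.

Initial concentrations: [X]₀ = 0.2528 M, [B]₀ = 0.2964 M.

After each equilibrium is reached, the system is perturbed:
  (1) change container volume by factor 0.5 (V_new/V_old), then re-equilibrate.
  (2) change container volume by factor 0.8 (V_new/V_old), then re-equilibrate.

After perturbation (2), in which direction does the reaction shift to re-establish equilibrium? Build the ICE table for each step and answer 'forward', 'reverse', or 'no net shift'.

Q₀ = 1.172 vs Keq = 0.004806 ⇒ Q>K, reverse
Step 1:
                    X           B
  init         0.2528      0.2964
  Δ            0.2938     -0.2938
  eq           0.5466    0.002627
  solve Keq expr → x = -0.2938; check Q = 0.004806
Then change container volume by factor 0.5 (V_new/V_old).
Step 2:
                    X           B
  init          1.093    0.005254
  Δ                 0           0
  eq            1.093    0.005254
  solve Keq expr → x = 0; check Q = 0.004806
Then change container volume by factor 0.8 (V_new/V_old).
Step 3:
                    X           B
  init          1.366    0.006567
  Δ                 0           0
  eq            1.366    0.006567
  solve Keq expr → x = 0; check Q = 0.004806

Direction: no net shift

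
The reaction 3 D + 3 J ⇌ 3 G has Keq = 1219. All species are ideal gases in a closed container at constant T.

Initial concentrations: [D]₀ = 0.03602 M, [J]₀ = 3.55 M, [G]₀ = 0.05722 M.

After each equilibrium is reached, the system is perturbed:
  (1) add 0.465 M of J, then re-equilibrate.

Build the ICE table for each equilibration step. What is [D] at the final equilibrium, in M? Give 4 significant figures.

Q₀ = 0.0896 vs Keq = 1219 ⇒ Q<K, forward
Step 1:
                    D           J           G
  I           0.03602        3.55     0.05722
  C           -0.0336     -0.0336      0.0336
  E          0.002418       3.516     0.09082
  solve Keq expr → x = 0.0112; check Q = 1219
Then add 0.465 M of J.
Step 2:
                    D           J           G
  I          0.002418       3.981     0.09082
  C       -2.7575e-04 -2.7575e-04  2.7575e-04
  E          0.002142       3.981      0.0911
  solve Keq expr → x = 9.1918e-05; check Q = 1219

[D]_eq = 0.002142 M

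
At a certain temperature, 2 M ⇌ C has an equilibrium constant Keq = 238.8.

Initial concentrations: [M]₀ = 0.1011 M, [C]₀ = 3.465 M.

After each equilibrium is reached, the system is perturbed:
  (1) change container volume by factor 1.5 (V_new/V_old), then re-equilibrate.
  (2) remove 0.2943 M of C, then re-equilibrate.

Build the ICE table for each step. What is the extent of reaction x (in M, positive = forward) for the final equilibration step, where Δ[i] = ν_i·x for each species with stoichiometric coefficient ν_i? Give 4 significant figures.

x = 0.003214 M

Q₀ = 339 vs Keq = 238.8 ⇒ Q>K, reverse
Step 1:
                  M         C
  init       0.1011     3.465
  Δ         0.01919 -0.009595
  eq         0.1203     3.455
  solve Keq expr → x = -0.009595; check Q = 238.8
Then change container volume by factor 1.5 (V_new/V_old).
Step 2:
                  M         C
  init      0.08019     2.304
  Δ         0.01783 -0.008916
  eq        0.09803     2.295
  solve Keq expr → x = -0.008916; check Q = 238.8
Then remove 0.2943 M of C.
Step 3:
                  M         C
  init      0.09803         2
  Δ       -0.006428  0.003214
  eq         0.0916     2.004
  solve Keq expr → x = 0.003214; check Q = 238.8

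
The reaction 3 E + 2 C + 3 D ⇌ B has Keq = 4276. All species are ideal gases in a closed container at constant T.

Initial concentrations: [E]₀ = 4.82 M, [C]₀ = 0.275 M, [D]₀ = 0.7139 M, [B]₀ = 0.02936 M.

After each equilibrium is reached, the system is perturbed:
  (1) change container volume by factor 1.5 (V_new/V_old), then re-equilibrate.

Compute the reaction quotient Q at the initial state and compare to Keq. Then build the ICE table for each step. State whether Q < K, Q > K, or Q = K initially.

Q₀ = 0.009529 vs Keq = 4276 ⇒ Q<K, forward
Step 1:
                    E           C           D           B
  Initial        4.82       0.275      0.7139     0.02936
  Change      -0.4066     -0.2711     -0.4066      0.1355
  Equil         4.413    0.003932      0.3073      0.1649
  solve Keq expr → x = 0.1355; check Q = 4276
Then change container volume by factor 1.5 (V_new/V_old).
Step 2:
                    E           C           D           B
  Initial       2.942    0.002621      0.2049      0.1099
  Change      0.01079    0.007191     0.01079   -0.003596
  Equil         2.953    0.009812      0.2157      0.1063
  solve Keq expr → x = -0.003596; check Q = 4276

Q₀ = 0.009529; Q < K (proceeds forward)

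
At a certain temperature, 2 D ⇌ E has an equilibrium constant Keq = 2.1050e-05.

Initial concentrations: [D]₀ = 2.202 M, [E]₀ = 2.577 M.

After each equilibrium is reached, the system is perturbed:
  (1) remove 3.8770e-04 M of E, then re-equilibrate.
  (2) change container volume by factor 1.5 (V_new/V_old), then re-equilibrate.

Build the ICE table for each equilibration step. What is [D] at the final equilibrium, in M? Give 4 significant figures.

Q₀ = 0.5315 vs Keq = 2.1050e-05 ⇒ Q>K, reverse
Step 1:
                    D           E
  init          2.202       2.577
  Δ             5.152      -2.576
  eq            7.354    0.001138
  solve Keq expr → x = -2.576; check Q = 2.1050e-05
Then remove 3.8770e-04 M of E.
Step 2:
                    D           E
  init          7.354  7.5063e-04
  Δ       -7.7492e-04  3.8746e-04
  eq            7.353    0.001138
  solve Keq expr → x = 3.8746e-04; check Q = 2.1050e-05
Then change container volume by factor 1.5 (V_new/V_old).
Step 3:
                    D           E
  init          4.902  7.5872e-04
  Δ        5.0561e-04 -2.5280e-04
  eq            4.902  5.0592e-04
  solve Keq expr → x = -2.5280e-04; check Q = 2.1050e-05

[D]_eq = 4.902 M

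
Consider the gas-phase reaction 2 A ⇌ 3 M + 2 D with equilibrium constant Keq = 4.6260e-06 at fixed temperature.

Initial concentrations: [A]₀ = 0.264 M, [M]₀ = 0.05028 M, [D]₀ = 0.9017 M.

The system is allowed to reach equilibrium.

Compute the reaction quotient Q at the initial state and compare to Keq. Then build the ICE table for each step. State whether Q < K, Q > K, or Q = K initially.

Q₀ = 0.001483; Q > K (proceeds reverse)

Q₀ = 0.001483 vs Keq = 4.6260e-06 ⇒ Q>K, reverse
Step 1:
                  A         M         D
  I           0.264   0.05028    0.9017
  C         0.02817  -0.04225  -0.02817
  E          0.2922  0.008029    0.8735
  solve Keq expr → x = -0.01408; check Q = 4.6260e-06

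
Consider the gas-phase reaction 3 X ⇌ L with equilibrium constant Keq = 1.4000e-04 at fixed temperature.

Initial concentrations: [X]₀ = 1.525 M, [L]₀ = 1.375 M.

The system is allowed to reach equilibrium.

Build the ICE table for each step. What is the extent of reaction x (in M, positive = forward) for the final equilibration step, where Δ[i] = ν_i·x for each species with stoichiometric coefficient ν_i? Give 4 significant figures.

Q₀ = 0.3877 vs Keq = 1.4000e-04 ⇒ Q>K, reverse
Step 1:
                  X         L
  init        1.525     1.375
  Δ           4.052    -1.351
  eq          5.577   0.02429
  solve Keq expr → x = -1.351; check Q = 1.4000e-04

x = -1.351 M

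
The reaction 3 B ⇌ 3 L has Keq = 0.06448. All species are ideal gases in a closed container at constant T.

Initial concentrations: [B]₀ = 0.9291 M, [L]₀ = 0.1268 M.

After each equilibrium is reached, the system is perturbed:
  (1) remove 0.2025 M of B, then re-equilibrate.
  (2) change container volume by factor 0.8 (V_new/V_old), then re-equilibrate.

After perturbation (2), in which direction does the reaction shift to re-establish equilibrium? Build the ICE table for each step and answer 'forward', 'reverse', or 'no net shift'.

Direction: no net shift

Q₀ = 0.002542 vs Keq = 0.06448 ⇒ Q<K, forward
Step 1:
                    B           L
  Initial      0.9291      0.1268
  Change      -0.1754      0.1754
  Equil        0.7537      0.3022
  solve Keq expr → x = 0.05847; check Q = 0.06448
Then remove 0.2025 M of B.
Step 2:
                    B           L
  Initial      0.5512      0.3022
  Change      0.05796    -0.05796
  Equil        0.6091      0.2443
  solve Keq expr → x = -0.01932; check Q = 0.06448
Then change container volume by factor 0.8 (V_new/V_old).
Step 3:
                    B           L
  Initial      0.7614      0.3053
  Change            0           0
  Equil        0.7614      0.3053
  solve Keq expr → x = 0; check Q = 0.06448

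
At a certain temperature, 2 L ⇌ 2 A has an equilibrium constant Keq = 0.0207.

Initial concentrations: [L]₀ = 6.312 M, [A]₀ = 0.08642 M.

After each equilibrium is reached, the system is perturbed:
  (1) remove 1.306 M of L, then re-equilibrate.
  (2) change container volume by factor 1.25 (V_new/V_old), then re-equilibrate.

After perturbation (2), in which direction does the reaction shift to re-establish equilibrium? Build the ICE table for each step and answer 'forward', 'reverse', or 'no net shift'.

Direction: no net shift

Q₀ = 1.8745e-04 vs Keq = 0.0207 ⇒ Q<K, forward
Step 1:
                    L           A
  I             6.312     0.08642
  C           -0.7184      0.7184
  E             5.594      0.8048
  solve Keq expr → x = 0.3592; check Q = 0.0207
Then remove 1.306 M of L.
Step 2:
                    L           A
  I             4.288      0.8048
  C            0.1643     -0.1643
  E             4.452      0.6405
  solve Keq expr → x = -0.08213; check Q = 0.0207
Then change container volume by factor 1.25 (V_new/V_old).
Step 3:
                    L           A
  I             3.562      0.5124
  C                 0           0
  E             3.562      0.5124
  solve Keq expr → x = 0; check Q = 0.0207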